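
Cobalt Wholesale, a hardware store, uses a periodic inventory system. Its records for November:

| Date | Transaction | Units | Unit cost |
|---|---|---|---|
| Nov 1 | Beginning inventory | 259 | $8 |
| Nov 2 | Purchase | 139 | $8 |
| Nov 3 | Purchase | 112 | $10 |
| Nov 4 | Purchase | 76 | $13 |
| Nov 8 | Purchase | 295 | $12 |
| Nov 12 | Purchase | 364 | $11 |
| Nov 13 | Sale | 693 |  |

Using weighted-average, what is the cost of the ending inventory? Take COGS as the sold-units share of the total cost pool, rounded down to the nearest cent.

Nov 13, sell 693: 693/1245 × $12,836.00 → $7,144.85
Ending inventory (cost pool remaining) = $5,691.15

Ending inventory = $5,691.15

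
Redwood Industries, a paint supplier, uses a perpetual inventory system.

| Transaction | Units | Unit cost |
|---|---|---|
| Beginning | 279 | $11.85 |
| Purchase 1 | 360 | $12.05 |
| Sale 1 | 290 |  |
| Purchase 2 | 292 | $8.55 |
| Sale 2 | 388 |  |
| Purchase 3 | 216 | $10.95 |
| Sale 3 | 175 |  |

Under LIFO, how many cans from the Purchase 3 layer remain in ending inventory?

41

Sale 1 (290) [LIFO — newest first]: 290 @ $12.05 = $3,494.50
Sale 2 (388) [LIFO — newest first]: 292 @ $8.55 + 70 @ $12.05 + 26 @ $11.85 = $3,648.20
Sale 3 (175) [LIFO — newest first]: 175 @ $10.95 = $1,916.25
Total COGS = $3,494.50 + $3,648.20 + $1,916.25 = $9,058.95
Ending inventory: 253 @ $11.85 + 41 @ $10.95 = $3,447.00
Check: goods available $12,505.95 = COGS $9,058.95 + ending $3,447.00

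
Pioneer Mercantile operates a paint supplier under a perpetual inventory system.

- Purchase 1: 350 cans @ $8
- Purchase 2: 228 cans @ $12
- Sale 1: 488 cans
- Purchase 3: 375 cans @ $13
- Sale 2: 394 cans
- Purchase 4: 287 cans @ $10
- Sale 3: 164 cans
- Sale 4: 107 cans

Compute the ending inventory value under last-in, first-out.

Ending inventory = $728

Sale 1 (488) [LIFO — newest first]: 228 @ $12 + 260 @ $8 = $4,816
Sale 2 (394) [LIFO — newest first]: 375 @ $13 + 19 @ $8 = $5,027
Sale 3 (164) [LIFO — newest first]: 164 @ $10 = $1,640
Sale 4 (107) [LIFO — newest first]: 107 @ $10 = $1,070
Total COGS = $4,816 + $5,027 + $1,640 + $1,070 = $12,553
Ending inventory: 71 @ $8 + 16 @ $10 = $728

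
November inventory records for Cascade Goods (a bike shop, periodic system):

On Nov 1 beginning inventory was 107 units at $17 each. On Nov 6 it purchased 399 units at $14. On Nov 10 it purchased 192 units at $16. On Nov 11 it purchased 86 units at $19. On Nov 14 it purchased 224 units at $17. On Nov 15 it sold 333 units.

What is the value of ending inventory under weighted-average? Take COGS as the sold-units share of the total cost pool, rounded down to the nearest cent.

Nov 15, sell 333: 333/1008 × $15,919.00 → $5,258.95
Ending inventory (cost pool remaining) = $10,660.05

Ending inventory = $10,660.05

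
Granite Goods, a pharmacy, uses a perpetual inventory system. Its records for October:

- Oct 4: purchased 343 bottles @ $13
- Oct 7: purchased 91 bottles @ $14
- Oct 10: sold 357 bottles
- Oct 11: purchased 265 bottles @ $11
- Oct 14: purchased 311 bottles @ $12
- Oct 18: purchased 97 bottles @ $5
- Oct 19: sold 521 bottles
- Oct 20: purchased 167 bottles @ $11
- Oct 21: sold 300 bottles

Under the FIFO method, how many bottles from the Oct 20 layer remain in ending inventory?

96

Oct 10, 357 sold [FIFO — oldest first]: 343 @ $13 + 14 @ $14 = $4,655
Oct 19, 521 sold [FIFO — oldest first]: 77 @ $14 + 265 @ $11 + 179 @ $12 = $6,141
Oct 21, 300 sold [FIFO — oldest first]: 132 @ $12 + 97 @ $5 + 71 @ $11 = $2,850
Total COGS = $4,655 + $6,141 + $2,850 = $13,646
Ending inventory: 96 @ $11 = $1,056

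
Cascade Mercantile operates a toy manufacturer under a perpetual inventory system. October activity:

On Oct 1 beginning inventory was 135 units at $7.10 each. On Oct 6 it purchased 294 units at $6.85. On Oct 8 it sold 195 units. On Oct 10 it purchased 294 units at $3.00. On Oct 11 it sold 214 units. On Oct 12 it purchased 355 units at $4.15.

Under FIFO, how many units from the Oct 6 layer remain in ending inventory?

Oct 8, 195 sold [FIFO — oldest first]: 135 @ $7.10 + 60 @ $6.85 = $1,369.50
Oct 11, 214 sold [FIFO — oldest first]: 214 @ $6.85 = $1,465.90
Total COGS = $1,369.50 + $1,465.90 = $2,835.40
Ending inventory: 20 @ $6.85 + 294 @ $3.00 + 355 @ $4.15 = $2,492.25

20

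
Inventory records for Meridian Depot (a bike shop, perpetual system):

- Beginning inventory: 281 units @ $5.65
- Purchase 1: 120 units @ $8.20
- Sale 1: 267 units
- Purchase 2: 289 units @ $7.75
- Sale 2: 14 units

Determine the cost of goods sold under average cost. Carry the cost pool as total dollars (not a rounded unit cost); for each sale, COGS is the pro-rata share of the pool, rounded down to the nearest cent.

COGS = $1,814.86

After Beginning: 281 on hand, pool $1,587.65 (≈ $5.6500 each)
After Purchase 1: 401 on hand, pool $2,571.65 (≈ $6.4131 each)
Sale 1, sell 267: 267/401 × $2,571.65 → $1,712.29
After Purchase 2: 423 on hand, pool $3,099.11 (≈ $7.3265 each)
Sale 2, sell 14: 14/423 × $3,099.11 → $102.57
Total COGS = $1,712.29 + $102.57 = $1,814.86
Ending inventory (cost pool remaining) = $2,996.54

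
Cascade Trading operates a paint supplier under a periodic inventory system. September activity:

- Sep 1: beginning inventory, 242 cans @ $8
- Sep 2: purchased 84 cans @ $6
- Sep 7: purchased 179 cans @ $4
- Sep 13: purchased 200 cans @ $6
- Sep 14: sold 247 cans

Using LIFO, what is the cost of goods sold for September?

COGS = $1,388

Sep 14, 247 sold [LIFO — newest first]: 200 @ $6 + 47 @ $4 = $1,388
Ending inventory: 242 @ $8 + 84 @ $6 + 132 @ $4 = $2,968
Check: goods available $4,356 = COGS $1,388 + ending $2,968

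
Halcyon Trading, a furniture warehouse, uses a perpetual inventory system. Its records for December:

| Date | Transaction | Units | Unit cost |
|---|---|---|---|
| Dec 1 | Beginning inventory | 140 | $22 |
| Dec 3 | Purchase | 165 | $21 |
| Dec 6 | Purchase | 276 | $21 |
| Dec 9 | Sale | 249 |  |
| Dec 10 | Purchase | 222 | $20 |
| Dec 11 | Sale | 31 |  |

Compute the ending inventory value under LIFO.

Ending inventory = $10,932

Dec 9, 249 sold [LIFO — newest first]: 249 @ $21 = $5,229
Dec 11, 31 sold [LIFO — newest first]: 31 @ $20 = $620
Total COGS = $5,229 + $620 = $5,849
Ending inventory: 140 @ $22 + 165 @ $21 + 27 @ $21 + 191 @ $20 = $10,932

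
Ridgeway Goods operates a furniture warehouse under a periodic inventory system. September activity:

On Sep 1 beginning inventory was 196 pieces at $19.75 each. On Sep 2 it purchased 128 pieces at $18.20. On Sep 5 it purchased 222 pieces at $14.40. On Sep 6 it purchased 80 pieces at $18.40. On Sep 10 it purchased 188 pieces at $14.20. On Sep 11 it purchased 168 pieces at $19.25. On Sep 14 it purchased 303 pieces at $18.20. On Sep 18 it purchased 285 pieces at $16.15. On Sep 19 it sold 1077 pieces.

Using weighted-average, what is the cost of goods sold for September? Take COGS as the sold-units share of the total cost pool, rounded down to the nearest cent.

COGS = $18,446.43

Sep 19, sell 1077: 1077/1570 × $26,890.35 → $18,446.43
Ending inventory (cost pool remaining) = $8,443.92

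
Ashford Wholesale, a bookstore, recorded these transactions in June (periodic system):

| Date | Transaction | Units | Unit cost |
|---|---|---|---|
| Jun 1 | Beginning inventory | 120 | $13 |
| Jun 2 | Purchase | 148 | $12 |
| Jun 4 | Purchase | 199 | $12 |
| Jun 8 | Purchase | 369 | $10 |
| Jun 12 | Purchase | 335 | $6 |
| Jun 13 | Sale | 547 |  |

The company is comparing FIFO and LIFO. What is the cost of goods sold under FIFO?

COGS = $6,524

FIFO COGS: 120 @ $13 + 148 @ $12 + 199 @ $12 + 80 @ $10 = $6,524
LIFO COGS: 335 @ $6 + 212 @ $10 = $4,130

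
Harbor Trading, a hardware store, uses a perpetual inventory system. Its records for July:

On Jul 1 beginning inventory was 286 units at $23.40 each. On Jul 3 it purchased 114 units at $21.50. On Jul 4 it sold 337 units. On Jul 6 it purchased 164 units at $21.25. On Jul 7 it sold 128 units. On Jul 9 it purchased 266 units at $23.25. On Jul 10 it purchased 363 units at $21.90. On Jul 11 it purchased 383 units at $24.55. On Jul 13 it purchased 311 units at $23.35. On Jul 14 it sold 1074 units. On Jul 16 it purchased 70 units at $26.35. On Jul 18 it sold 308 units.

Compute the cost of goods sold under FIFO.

Jul 4, 337 sold [FIFO — oldest first]: 286 @ $23.40 + 51 @ $21.50 = $7,788.90
Jul 7, 128 sold [FIFO — oldest first]: 63 @ $21.50 + 65 @ $21.25 = $2,735.75
Jul 14, 1074 sold [FIFO — oldest first]: 99 @ $21.25 + 266 @ $23.25 + 363 @ $21.90 + 346 @ $24.55 = $24,732.25
Jul 18, 308 sold [FIFO — oldest first]: 37 @ $24.55 + 271 @ $23.35 = $7,236.20
Total COGS = $7,788.90 + $2,735.75 + $24,732.25 + $7,236.20 = $42,493.10
Ending inventory: 40 @ $23.35 + 70 @ $26.35 = $2,778.50
Check: goods available $45,271.60 = COGS $42,493.10 + ending $2,778.50

COGS = $42,493.10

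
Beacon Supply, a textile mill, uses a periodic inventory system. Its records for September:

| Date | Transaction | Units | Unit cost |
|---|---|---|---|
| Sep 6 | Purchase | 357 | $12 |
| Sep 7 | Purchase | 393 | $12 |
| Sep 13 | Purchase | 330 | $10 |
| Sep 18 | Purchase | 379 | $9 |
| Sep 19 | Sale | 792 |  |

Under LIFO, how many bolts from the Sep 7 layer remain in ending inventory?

Sep 19, 792 sold [LIFO — newest first]: 379 @ $9 + 330 @ $10 + 83 @ $12 = $7,707
Ending inventory: 357 @ $12 + 310 @ $12 = $8,004
Check: goods available $15,711 = COGS $7,707 + ending $8,004

310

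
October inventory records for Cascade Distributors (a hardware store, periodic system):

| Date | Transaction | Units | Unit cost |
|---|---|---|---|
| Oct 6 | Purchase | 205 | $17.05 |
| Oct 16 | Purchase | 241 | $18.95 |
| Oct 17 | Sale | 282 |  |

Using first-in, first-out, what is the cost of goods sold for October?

Oct 17, 282 sold [FIFO — oldest first]: 205 @ $17.05 + 77 @ $18.95 = $4,954.40
Ending inventory: 164 @ $18.95 = $3,107.80
Check: goods available $8,062.20 = COGS $4,954.40 + ending $3,107.80

COGS = $4,954.40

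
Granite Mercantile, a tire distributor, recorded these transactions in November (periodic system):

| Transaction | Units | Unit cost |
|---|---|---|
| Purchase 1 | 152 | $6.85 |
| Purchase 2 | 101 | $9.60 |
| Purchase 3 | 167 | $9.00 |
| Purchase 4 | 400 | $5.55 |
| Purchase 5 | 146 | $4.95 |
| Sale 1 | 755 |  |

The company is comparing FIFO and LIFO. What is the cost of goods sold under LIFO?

COGS = $4,848.90

FIFO COGS: 152 @ $6.85 + 101 @ $9.60 + 167 @ $9.00 + 335 @ $5.55 = $5,373.05
LIFO COGS: 146 @ $4.95 + 400 @ $5.55 + 167 @ $9.00 + 42 @ $9.60 = $4,848.90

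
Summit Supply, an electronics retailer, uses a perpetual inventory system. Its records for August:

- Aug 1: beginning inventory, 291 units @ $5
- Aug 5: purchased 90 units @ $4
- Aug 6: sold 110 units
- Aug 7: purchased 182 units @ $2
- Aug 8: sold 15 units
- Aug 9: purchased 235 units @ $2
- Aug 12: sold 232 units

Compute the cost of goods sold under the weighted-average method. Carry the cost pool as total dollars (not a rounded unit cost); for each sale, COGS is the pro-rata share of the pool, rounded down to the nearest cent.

COGS = $1,292.45

After Aug 1: 291 on hand, pool $1,455.00 (≈ $5.0000 each)
After Aug 5: 381 on hand, pool $1,815.00 (≈ $4.7638 each)
Aug 6, sell 110: 110/381 × $1,815.00 → $524.01
After Aug 7: 453 on hand, pool $1,654.99 (≈ $3.6534 each)
Aug 8, sell 15: 15/453 × $1,654.99 → $54.80
After Aug 9: 673 on hand, pool $2,070.19 (≈ $3.0761 each)
Aug 12, sell 232: 232/673 × $2,070.19 → $713.64
Total COGS = $524.01 + $54.80 + $713.64 = $1,292.45
Ending inventory (cost pool remaining) = $1,356.55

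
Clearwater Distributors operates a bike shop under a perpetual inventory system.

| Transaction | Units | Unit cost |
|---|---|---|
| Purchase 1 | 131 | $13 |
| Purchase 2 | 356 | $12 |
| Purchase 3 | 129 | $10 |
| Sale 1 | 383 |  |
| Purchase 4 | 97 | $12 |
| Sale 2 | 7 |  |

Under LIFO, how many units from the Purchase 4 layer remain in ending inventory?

Sale 1 (383) [LIFO — newest first]: 129 @ $10 + 254 @ $12 = $4,338
Sale 2 (7) [LIFO — newest first]: 7 @ $12 = $84
Total COGS = $4,338 + $84 = $4,422
Ending inventory: 131 @ $13 + 102 @ $12 + 90 @ $12 = $4,007
Check: goods available $8,429 = COGS $4,422 + ending $4,007

90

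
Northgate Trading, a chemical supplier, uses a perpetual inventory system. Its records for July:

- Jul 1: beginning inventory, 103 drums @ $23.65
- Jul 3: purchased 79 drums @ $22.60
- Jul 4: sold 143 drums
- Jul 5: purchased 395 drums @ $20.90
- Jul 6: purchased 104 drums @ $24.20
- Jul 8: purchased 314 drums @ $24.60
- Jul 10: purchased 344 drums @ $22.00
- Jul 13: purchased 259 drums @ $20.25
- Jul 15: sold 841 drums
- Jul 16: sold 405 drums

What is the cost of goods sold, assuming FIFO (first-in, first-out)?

Jul 4, 143 sold [FIFO — oldest first]: 103 @ $23.65 + 40 @ $22.60 = $3,339.95
Jul 15, 841 sold [FIFO — oldest first]: 39 @ $22.60 + 395 @ $20.90 + 104 @ $24.20 + 303 @ $24.60 = $19,107.50
Jul 16, 405 sold [FIFO — oldest first]: 11 @ $24.60 + 344 @ $22.00 + 50 @ $20.25 = $8,851.10
Total COGS = $3,339.95 + $19,107.50 + $8,851.10 = $31,298.55
Ending inventory: 209 @ $20.25 = $4,232.25

COGS = $31,298.55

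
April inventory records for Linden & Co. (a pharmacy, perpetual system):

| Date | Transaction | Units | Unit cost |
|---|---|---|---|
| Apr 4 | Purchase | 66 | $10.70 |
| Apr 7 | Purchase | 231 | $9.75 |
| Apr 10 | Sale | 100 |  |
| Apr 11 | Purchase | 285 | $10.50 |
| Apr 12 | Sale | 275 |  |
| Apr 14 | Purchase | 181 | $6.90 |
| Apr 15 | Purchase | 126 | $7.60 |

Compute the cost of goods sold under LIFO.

COGS = $3,862.50

Apr 10, 100 sold [LIFO — newest first]: 100 @ $9.75 = $975.00
Apr 12, 275 sold [LIFO — newest first]: 275 @ $10.50 = $2,887.50
Total COGS = $975.00 + $2,887.50 = $3,862.50
Ending inventory: 66 @ $10.70 + 131 @ $9.75 + 10 @ $10.50 + 181 @ $6.90 + 126 @ $7.60 = $4,294.95
Check: goods available $8,157.45 = COGS $3,862.50 + ending $4,294.95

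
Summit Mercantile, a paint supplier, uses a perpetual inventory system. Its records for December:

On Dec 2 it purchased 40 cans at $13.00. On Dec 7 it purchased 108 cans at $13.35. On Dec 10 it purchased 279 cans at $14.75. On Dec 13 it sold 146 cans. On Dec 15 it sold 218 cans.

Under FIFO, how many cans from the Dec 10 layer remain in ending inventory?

63

Dec 13, 146 sold [FIFO — oldest first]: 40 @ $13.00 + 106 @ $13.35 = $1,935.10
Dec 15, 218 sold [FIFO — oldest first]: 2 @ $13.35 + 216 @ $14.75 = $3,212.70
Total COGS = $1,935.10 + $3,212.70 = $5,147.80
Ending inventory: 63 @ $14.75 = $929.25
Check: goods available $6,077.05 = COGS $5,147.80 + ending $929.25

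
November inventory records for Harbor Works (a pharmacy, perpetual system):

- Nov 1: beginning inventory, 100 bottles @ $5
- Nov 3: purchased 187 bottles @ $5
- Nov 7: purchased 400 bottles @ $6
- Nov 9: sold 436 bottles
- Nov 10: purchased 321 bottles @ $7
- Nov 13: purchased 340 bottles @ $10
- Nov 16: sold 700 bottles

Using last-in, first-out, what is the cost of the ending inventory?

Nov 9, 436 sold [LIFO — newest first]: 400 @ $6 + 36 @ $5 = $2,580
Nov 16, 700 sold [LIFO — newest first]: 340 @ $10 + 321 @ $7 + 39 @ $5 = $5,842
Total COGS = $2,580 + $5,842 = $8,422
Ending inventory: 100 @ $5 + 112 @ $5 = $1,060

Ending inventory = $1,060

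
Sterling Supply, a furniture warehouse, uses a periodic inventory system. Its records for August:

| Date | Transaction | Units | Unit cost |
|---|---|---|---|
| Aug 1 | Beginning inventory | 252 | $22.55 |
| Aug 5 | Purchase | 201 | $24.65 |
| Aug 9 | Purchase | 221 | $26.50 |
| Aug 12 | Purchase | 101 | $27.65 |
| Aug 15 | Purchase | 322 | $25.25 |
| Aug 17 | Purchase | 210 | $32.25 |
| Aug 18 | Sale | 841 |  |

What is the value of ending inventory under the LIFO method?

Aug 18, 841 sold [LIFO — newest first]: 210 @ $32.25 + 322 @ $25.25 + 101 @ $27.65 + 208 @ $26.50 = $23,207.65
Ending inventory: 252 @ $22.55 + 201 @ $24.65 + 13 @ $26.50 = $10,981.75
Check: goods available $34,189.40 = COGS $23,207.65 + ending $10,981.75

Ending inventory = $10,981.75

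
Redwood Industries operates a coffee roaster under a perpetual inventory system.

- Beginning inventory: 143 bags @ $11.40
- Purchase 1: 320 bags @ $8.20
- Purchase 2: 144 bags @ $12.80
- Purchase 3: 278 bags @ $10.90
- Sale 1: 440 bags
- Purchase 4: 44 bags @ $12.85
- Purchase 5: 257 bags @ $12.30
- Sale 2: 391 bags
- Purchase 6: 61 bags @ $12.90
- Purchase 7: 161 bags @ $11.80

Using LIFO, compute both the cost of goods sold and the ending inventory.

Sale 1 (440) [LIFO — newest first]: 278 @ $10.90 + 144 @ $12.80 + 18 @ $8.20 = $5,021.00
Sale 2 (391) [LIFO — newest first]: 257 @ $12.30 + 44 @ $12.85 + 90 @ $8.20 = $4,464.50
Total COGS = $5,021.00 + $4,464.50 = $9,485.50
Ending inventory: 143 @ $11.40 + 212 @ $8.20 + 61 @ $12.90 + 161 @ $11.80 = $6,055.30

COGS = $9,485.50; ending inventory = $6,055.30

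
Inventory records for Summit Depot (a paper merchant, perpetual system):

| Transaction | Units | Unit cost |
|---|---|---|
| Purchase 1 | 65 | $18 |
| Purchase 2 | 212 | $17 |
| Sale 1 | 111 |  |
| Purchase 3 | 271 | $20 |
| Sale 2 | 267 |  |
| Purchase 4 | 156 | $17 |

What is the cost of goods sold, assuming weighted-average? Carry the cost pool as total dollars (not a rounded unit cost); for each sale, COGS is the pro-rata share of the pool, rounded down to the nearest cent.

After Purchase 1: 65 on hand, pool $1,170.00 (≈ $18.0000 each)
After Purchase 2: 277 on hand, pool $4,774.00 (≈ $17.2347 each)
Sale 1, sell 111: 111/277 × $4,774.00 → $1,913.04
After Purchase 3: 437 on hand, pool $8,280.96 (≈ $18.9496 each)
Sale 2, sell 267: 267/437 × $8,280.96 → $5,059.53
After Purchase 4: 326 on hand, pool $5,873.43 (≈ $18.0167 each)
Total COGS = $1,913.04 + $5,059.53 = $6,972.57
Ending inventory (cost pool remaining) = $5,873.43
Check: goods available $12,846.00 = COGS $6,972.57 + ending $5,873.43

COGS = $6,972.57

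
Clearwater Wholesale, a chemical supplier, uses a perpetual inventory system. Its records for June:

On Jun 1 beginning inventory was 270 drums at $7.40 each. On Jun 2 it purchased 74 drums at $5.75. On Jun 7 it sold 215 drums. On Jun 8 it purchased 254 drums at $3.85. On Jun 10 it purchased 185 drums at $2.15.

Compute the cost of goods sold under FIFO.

COGS = $1,591.00

Jun 7, 215 sold [FIFO — oldest first]: 215 @ $7.40 = $1,591.00
Ending inventory: 55 @ $7.40 + 74 @ $5.75 + 254 @ $3.85 + 185 @ $2.15 = $2,208.15
Check: goods available $3,799.15 = COGS $1,591.00 + ending $2,208.15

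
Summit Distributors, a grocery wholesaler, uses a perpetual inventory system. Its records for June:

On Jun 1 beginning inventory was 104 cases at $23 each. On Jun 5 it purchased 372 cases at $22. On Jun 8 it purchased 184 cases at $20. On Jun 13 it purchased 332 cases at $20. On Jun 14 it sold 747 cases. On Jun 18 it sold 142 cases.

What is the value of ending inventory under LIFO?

Ending inventory = $2,369

Jun 14, 747 sold [LIFO — newest first]: 332 @ $20 + 184 @ $20 + 231 @ $22 = $15,402
Jun 18, 142 sold [LIFO — newest first]: 141 @ $22 + 1 @ $23 = $3,125
Total COGS = $15,402 + $3,125 = $18,527
Ending inventory: 103 @ $23 = $2,369
Check: goods available $20,896 = COGS $18,527 + ending $2,369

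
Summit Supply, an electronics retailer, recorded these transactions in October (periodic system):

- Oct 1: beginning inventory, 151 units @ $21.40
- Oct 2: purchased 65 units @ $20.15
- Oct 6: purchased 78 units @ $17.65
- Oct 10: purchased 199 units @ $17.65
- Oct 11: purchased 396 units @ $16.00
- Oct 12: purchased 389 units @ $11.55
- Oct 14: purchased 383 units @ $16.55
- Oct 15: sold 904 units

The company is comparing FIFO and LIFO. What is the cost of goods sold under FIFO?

FIFO COGS: 151 @ $21.40 + 65 @ $20.15 + 78 @ $17.65 + 199 @ $17.65 + 396 @ $16.00 + 15 @ $11.55 = $15,939.45
LIFO COGS: 383 @ $16.55 + 389 @ $11.55 + 132 @ $16.00 = $12,943.60

COGS = $15,939.45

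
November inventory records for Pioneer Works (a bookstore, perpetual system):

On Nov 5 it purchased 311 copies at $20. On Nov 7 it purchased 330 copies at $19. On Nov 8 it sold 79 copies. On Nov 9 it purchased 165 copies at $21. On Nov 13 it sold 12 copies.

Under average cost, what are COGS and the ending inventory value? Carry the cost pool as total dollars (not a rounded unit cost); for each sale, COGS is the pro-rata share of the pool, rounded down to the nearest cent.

COGS = $1,777.26; ending inventory = $14,177.74

After Nov 5: 311 on hand, pool $6,220.00 (≈ $20.0000 each)
After Nov 7: 641 on hand, pool $12,490.00 (≈ $19.4852 each)
Nov 8, sell 79: 79/641 × $12,490.00 → $1,539.32
After Nov 9: 727 on hand, pool $14,415.68 (≈ $19.8290 each)
Nov 13, sell 12: 12/727 × $14,415.68 → $237.94
Total COGS = $1,539.32 + $237.94 = $1,777.26
Ending inventory (cost pool remaining) = $14,177.74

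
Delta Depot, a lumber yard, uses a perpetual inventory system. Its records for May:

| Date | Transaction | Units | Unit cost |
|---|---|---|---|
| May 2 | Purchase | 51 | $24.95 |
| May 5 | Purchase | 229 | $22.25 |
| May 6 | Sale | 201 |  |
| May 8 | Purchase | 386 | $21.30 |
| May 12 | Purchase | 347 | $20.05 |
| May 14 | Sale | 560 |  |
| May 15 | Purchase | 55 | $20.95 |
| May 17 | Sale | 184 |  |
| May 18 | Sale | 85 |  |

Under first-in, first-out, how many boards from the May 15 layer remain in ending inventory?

May 6, 201 sold [FIFO — oldest first]: 51 @ $24.95 + 150 @ $22.25 = $4,609.95
May 14, 560 sold [FIFO — oldest first]: 79 @ $22.25 + 386 @ $21.30 + 95 @ $20.05 = $11,884.30
May 17, 184 sold [FIFO — oldest first]: 184 @ $20.05 = $3,689.20
May 18, 85 sold [FIFO — oldest first]: 68 @ $20.05 + 17 @ $20.95 = $1,719.55
Total COGS = $4,609.95 + $11,884.30 + $3,689.20 + $1,719.55 = $21,903.00
Ending inventory: 38 @ $20.95 = $796.10
Check: goods available $22,699.10 = COGS $21,903.00 + ending $796.10

38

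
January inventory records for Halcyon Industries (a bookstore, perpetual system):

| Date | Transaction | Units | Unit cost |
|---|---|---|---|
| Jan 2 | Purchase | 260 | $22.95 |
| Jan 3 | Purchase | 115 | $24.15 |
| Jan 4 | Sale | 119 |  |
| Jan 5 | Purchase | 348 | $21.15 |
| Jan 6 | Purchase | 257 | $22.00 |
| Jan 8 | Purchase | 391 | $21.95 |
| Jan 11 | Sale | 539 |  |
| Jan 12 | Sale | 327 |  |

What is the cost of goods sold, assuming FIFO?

Jan 4, 119 sold [FIFO — oldest first]: 119 @ $22.95 = $2,731.05
Jan 11, 539 sold [FIFO — oldest first]: 141 @ $22.95 + 115 @ $24.15 + 283 @ $21.15 = $11,998.65
Jan 12, 327 sold [FIFO — oldest first]: 65 @ $21.15 + 257 @ $22.00 + 5 @ $21.95 = $7,138.50
Total COGS = $2,731.05 + $11,998.65 + $7,138.50 = $21,868.20
Ending inventory: 386 @ $21.95 = $8,472.70

COGS = $21,868.20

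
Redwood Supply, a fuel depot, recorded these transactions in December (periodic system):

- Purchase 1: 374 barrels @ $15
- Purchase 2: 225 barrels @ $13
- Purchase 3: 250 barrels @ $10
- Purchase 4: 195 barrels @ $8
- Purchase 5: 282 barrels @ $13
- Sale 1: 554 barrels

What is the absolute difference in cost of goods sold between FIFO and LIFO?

FIFO COGS: 374 @ $15 + 180 @ $13 = $7,950
LIFO COGS: 282 @ $13 + 195 @ $8 + 77 @ $10 = $5,996
Difference = |$7,950 − $5,996| = $1,954

$1,954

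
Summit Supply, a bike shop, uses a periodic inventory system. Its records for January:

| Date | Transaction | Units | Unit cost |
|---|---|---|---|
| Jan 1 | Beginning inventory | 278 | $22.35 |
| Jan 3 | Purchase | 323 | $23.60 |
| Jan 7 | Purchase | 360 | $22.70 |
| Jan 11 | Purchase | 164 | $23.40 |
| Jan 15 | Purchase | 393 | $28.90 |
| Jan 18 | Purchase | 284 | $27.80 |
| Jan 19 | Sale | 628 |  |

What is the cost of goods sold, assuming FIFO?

COGS = $14,449.00

Jan 19, 628 sold [FIFO — oldest first]: 278 @ $22.35 + 323 @ $23.60 + 27 @ $22.70 = $14,449.00
Ending inventory: 333 @ $22.70 + 164 @ $23.40 + 393 @ $28.90 + 284 @ $27.80 = $30,649.60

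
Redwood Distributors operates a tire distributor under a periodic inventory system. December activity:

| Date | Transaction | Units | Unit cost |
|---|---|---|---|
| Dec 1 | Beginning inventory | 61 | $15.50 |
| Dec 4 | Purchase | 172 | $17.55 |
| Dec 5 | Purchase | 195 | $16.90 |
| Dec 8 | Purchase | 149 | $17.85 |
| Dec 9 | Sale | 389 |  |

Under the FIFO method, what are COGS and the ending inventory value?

Dec 9, 389 sold [FIFO — oldest first]: 61 @ $15.50 + 172 @ $17.55 + 156 @ $16.90 = $6,600.50
Ending inventory: 39 @ $16.90 + 149 @ $17.85 = $3,318.75
Check: goods available $9,919.25 = COGS $6,600.50 + ending $3,318.75

COGS = $6,600.50; ending inventory = $3,318.75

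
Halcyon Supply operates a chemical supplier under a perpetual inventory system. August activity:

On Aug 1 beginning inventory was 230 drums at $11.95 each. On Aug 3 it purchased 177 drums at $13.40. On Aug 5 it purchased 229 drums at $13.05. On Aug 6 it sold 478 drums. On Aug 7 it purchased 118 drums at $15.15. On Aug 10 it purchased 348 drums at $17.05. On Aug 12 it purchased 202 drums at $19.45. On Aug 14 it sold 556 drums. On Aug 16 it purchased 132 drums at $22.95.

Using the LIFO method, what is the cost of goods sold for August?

COGS = $16,173.85

Aug 6, 478 sold [LIFO — newest first]: 229 @ $13.05 + 177 @ $13.40 + 72 @ $11.95 = $6,220.65
Aug 14, 556 sold [LIFO — newest first]: 202 @ $19.45 + 348 @ $17.05 + 6 @ $15.15 = $9,953.20
Total COGS = $6,220.65 + $9,953.20 = $16,173.85
Ending inventory: 158 @ $11.95 + 112 @ $15.15 + 132 @ $22.95 = $6,614.30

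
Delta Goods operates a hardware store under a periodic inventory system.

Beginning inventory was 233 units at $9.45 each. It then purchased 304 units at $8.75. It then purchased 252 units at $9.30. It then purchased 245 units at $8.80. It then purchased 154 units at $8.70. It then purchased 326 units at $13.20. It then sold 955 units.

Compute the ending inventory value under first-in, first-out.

Ending inventory = $6,338.20

Sale 1 (955) [FIFO — oldest first]: 233 @ $9.45 + 304 @ $8.75 + 252 @ $9.30 + 166 @ $8.80 = $8,666.25
Ending inventory: 79 @ $8.80 + 154 @ $8.70 + 326 @ $13.20 = $6,338.20
Check: goods available $15,004.45 = COGS $8,666.25 + ending $6,338.20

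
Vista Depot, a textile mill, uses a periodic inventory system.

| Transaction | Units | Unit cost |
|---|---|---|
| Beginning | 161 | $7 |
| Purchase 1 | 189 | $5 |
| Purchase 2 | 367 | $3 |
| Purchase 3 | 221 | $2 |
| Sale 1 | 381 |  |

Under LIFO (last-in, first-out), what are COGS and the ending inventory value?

Sale 1 (381) [LIFO — newest first]: 221 @ $2 + 160 @ $3 = $922
Ending inventory: 161 @ $7 + 189 @ $5 + 207 @ $3 = $2,693
Check: goods available $3,615 = COGS $922 + ending $2,693

COGS = $922; ending inventory = $2,693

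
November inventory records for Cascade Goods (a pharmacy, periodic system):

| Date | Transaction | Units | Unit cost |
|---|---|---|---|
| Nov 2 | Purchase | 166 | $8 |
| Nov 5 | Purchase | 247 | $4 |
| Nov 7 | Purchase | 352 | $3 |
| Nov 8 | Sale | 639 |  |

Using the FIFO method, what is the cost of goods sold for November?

COGS = $2,994

Nov 8, 639 sold [FIFO — oldest first]: 166 @ $8 + 247 @ $4 + 226 @ $3 = $2,994
Ending inventory: 126 @ $3 = $378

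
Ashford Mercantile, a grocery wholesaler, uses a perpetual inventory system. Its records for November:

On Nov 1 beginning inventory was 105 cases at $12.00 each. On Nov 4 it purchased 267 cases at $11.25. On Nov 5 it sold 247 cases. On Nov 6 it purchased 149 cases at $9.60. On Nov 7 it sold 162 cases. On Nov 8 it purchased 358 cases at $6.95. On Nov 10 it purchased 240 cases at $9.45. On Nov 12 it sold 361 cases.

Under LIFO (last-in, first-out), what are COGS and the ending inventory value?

COGS = $7,464.35; ending inventory = $2,985.90

Nov 5, 247 sold [LIFO — newest first]: 247 @ $11.25 = $2,778.75
Nov 7, 162 sold [LIFO — newest first]: 149 @ $9.60 + 13 @ $11.25 = $1,576.65
Nov 12, 361 sold [LIFO — newest first]: 240 @ $9.45 + 121 @ $6.95 = $3,108.95
Total COGS = $2,778.75 + $1,576.65 + $3,108.95 = $7,464.35
Ending inventory: 105 @ $12.00 + 7 @ $11.25 + 237 @ $6.95 = $2,985.90
Check: goods available $10,450.25 = COGS $7,464.35 + ending $2,985.90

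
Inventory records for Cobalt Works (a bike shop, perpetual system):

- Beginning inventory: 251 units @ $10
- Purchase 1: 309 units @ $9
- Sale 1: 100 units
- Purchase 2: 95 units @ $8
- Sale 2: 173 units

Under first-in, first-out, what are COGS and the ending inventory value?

Sale 1 (100) [FIFO — oldest first]: 100 @ $10 = $1,000
Sale 2 (173) [FIFO — oldest first]: 151 @ $10 + 22 @ $9 = $1,708
Total COGS = $1,000 + $1,708 = $2,708
Ending inventory: 287 @ $9 + 95 @ $8 = $3,343
Check: goods available $6,051 = COGS $2,708 + ending $3,343

COGS = $2,708; ending inventory = $3,343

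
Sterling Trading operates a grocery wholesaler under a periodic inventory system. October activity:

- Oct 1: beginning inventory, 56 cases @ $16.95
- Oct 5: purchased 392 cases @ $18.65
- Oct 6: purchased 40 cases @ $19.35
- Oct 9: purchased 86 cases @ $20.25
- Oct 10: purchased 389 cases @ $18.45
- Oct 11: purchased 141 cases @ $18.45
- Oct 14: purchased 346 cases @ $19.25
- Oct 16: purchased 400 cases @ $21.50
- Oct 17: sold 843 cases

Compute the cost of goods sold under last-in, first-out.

COGS = $17,050.15

Oct 17, 843 sold [LIFO — newest first]: 400 @ $21.50 + 346 @ $19.25 + 97 @ $18.45 = $17,050.15
Ending inventory: 56 @ $16.95 + 392 @ $18.65 + 40 @ $19.35 + 86 @ $20.25 + 389 @ $18.45 + 44 @ $18.45 = $18,764.35
Check: goods available $35,814.50 = COGS $17,050.15 + ending $18,764.35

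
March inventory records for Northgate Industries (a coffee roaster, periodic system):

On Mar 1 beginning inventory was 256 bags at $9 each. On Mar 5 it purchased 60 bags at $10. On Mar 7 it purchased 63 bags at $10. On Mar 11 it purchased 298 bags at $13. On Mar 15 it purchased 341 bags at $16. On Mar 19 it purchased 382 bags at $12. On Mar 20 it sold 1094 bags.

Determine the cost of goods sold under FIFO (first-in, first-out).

COGS = $13,776

Mar 20, 1094 sold [FIFO — oldest first]: 256 @ $9 + 60 @ $10 + 63 @ $10 + 298 @ $13 + 341 @ $16 + 76 @ $12 = $13,776
Ending inventory: 306 @ $12 = $3,672
Check: goods available $17,448 = COGS $13,776 + ending $3,672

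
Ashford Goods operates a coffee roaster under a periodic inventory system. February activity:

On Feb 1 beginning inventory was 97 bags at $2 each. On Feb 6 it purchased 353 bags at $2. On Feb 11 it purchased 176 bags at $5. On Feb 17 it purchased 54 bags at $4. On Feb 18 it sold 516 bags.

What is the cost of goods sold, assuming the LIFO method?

Feb 18, 516 sold [LIFO — newest first]: 54 @ $4 + 176 @ $5 + 286 @ $2 = $1,668
Ending inventory: 97 @ $2 + 67 @ $2 = $328

COGS = $1,668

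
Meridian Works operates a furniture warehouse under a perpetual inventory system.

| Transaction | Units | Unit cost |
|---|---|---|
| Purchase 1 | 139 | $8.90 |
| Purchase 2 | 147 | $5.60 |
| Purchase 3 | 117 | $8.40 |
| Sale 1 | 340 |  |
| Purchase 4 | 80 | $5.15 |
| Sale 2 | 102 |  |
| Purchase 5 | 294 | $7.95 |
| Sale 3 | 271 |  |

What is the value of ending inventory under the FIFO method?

Sale 1 (340) [FIFO — oldest first]: 139 @ $8.90 + 147 @ $5.60 + 54 @ $8.40 = $2,513.90
Sale 2 (102) [FIFO — oldest first]: 63 @ $8.40 + 39 @ $5.15 = $730.05
Sale 3 (271) [FIFO — oldest first]: 41 @ $5.15 + 230 @ $7.95 = $2,039.65
Total COGS = $2,513.90 + $730.05 + $2,039.65 = $5,283.60
Ending inventory: 64 @ $7.95 = $508.80
Check: goods available $5,792.40 = COGS $5,283.60 + ending $508.80

Ending inventory = $508.80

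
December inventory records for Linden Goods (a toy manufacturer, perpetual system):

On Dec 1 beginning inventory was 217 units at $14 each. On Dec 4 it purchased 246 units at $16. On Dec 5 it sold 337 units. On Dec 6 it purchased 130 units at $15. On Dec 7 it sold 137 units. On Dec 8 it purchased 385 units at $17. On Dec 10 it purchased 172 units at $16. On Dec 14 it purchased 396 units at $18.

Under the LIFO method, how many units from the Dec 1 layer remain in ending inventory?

Dec 5, 337 sold [LIFO — newest first]: 246 @ $16 + 91 @ $14 = $5,210
Dec 7, 137 sold [LIFO — newest first]: 130 @ $15 + 7 @ $14 = $2,048
Total COGS = $5,210 + $2,048 = $7,258
Ending inventory: 119 @ $14 + 385 @ $17 + 172 @ $16 + 396 @ $18 = $18,091

119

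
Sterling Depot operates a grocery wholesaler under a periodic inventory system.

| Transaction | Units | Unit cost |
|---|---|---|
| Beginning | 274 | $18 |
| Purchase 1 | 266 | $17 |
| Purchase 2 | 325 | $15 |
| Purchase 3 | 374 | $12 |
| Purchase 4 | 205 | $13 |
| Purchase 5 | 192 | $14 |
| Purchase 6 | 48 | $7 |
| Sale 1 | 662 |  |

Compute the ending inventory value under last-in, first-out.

Ending inventory = $16,213

Sale 1 (662) [LIFO — newest first]: 48 @ $7 + 192 @ $14 + 205 @ $13 + 217 @ $12 = $8,293
Ending inventory: 274 @ $18 + 266 @ $17 + 325 @ $15 + 157 @ $12 = $16,213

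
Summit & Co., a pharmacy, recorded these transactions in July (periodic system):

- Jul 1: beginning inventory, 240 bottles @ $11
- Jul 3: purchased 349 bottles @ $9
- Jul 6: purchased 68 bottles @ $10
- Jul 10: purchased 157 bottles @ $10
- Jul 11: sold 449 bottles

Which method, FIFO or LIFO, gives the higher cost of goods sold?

FIFO

FIFO COGS: 240 @ $11 + 209 @ $9 = $4,521
LIFO COGS: 157 @ $10 + 68 @ $10 + 224 @ $9 = $4,266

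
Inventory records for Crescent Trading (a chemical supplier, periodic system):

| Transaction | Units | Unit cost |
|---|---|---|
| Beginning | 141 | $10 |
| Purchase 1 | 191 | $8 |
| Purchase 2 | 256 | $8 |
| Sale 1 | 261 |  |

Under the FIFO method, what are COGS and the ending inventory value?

COGS = $2,370; ending inventory = $2,616

Sale 1 (261) [FIFO — oldest first]: 141 @ $10 + 120 @ $8 = $2,370
Ending inventory: 71 @ $8 + 256 @ $8 = $2,616
Check: goods available $4,986 = COGS $2,370 + ending $2,616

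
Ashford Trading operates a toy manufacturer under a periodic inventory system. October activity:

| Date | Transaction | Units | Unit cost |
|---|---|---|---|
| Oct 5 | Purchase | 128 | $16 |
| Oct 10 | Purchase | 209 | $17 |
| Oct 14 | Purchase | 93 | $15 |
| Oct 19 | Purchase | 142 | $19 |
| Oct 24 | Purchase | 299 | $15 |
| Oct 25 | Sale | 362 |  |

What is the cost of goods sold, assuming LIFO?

Oct 25, 362 sold [LIFO — newest first]: 299 @ $15 + 63 @ $19 = $5,682
Ending inventory: 128 @ $16 + 209 @ $17 + 93 @ $15 + 79 @ $19 = $8,497

COGS = $5,682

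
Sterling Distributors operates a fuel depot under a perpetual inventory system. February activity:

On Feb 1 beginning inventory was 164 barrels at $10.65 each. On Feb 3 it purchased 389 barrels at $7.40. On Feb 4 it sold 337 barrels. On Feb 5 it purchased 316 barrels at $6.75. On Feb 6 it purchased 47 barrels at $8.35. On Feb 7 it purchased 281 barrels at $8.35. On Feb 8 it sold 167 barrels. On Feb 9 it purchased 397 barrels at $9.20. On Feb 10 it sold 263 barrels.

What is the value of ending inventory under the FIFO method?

Ending inventory = $7,079.70

Feb 4, 337 sold [FIFO — oldest first]: 164 @ $10.65 + 173 @ $7.40 = $3,026.80
Feb 8, 167 sold [FIFO — oldest first]: 167 @ $7.40 = $1,235.80
Feb 10, 263 sold [FIFO — oldest first]: 49 @ $7.40 + 214 @ $6.75 = $1,807.10
Total COGS = $3,026.80 + $1,235.80 + $1,807.10 = $6,069.70
Ending inventory: 102 @ $6.75 + 47 @ $8.35 + 281 @ $8.35 + 397 @ $9.20 = $7,079.70
Check: goods available $13,149.40 = COGS $6,069.70 + ending $7,079.70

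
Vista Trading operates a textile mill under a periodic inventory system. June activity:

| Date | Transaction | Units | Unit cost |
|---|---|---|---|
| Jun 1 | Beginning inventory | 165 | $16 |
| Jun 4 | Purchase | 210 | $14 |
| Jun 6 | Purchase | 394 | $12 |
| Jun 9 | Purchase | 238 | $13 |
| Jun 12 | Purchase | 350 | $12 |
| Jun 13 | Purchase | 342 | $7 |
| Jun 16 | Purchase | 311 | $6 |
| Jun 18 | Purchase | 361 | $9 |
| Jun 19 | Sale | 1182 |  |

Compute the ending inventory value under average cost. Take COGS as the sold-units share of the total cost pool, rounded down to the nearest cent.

Ending inventory = $12,592.57

Jun 19, sell 1182: 1182/2371 × $25,111.00 → $12,518.43
Ending inventory (cost pool remaining) = $12,592.57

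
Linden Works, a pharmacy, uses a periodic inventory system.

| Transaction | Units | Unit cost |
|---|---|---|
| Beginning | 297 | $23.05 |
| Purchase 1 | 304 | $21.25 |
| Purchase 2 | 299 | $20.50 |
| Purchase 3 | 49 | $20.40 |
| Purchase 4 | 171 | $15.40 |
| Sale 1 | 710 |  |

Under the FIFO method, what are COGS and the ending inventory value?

COGS = $15,540.35; ending inventory = $7,528.00

Sale 1 (710) [FIFO — oldest first]: 297 @ $23.05 + 304 @ $21.25 + 109 @ $20.50 = $15,540.35
Ending inventory: 190 @ $20.50 + 49 @ $20.40 + 171 @ $15.40 = $7,528.00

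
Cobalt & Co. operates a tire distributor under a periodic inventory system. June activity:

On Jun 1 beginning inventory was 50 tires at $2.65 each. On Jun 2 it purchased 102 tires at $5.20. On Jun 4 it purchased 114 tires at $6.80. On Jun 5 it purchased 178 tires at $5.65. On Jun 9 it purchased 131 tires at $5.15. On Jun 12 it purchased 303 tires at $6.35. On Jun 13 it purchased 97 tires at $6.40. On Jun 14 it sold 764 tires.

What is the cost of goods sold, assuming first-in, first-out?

COGS = $4,318.60

Jun 14, 764 sold [FIFO — oldest first]: 50 @ $2.65 + 102 @ $5.20 + 114 @ $6.80 + 178 @ $5.65 + 131 @ $5.15 + 189 @ $6.35 = $4,318.60
Ending inventory: 114 @ $6.35 + 97 @ $6.40 = $1,344.70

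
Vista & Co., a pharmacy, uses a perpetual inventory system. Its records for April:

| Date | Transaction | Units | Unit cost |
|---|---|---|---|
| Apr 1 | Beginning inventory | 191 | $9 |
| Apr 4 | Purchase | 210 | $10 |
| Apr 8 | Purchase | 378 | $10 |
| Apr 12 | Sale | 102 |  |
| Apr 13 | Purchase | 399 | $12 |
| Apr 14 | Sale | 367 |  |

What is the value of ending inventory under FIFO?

Ending inventory = $7,888

Apr 12, 102 sold [FIFO — oldest first]: 102 @ $9 = $918
Apr 14, 367 sold [FIFO — oldest first]: 89 @ $9 + 210 @ $10 + 68 @ $10 = $3,581
Total COGS = $918 + $3,581 = $4,499
Ending inventory: 310 @ $10 + 399 @ $12 = $7,888
Check: goods available $12,387 = COGS $4,499 + ending $7,888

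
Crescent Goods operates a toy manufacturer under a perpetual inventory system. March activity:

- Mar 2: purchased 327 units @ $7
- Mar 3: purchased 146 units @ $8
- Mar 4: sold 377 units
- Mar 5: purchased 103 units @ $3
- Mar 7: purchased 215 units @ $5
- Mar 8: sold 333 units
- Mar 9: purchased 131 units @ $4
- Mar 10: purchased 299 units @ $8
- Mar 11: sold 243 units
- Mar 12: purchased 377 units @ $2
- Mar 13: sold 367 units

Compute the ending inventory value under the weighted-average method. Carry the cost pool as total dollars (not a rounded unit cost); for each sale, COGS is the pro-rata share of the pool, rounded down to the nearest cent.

After Mar 2: 327 on hand, pool $2,289.00 (≈ $7.0000 each)
After Mar 3: 473 on hand, pool $3,457.00 (≈ $7.3087 each)
Mar 4, sell 377: 377/473 × $3,457.00 → $2,755.36
After Mar 5: 199 on hand, pool $1,010.64 (≈ $5.0786 each)
After Mar 7: 414 on hand, pool $2,085.64 (≈ $5.0378 each)
Mar 8, sell 333: 333/414 × $2,085.64 → $1,677.58
After Mar 9: 212 on hand, pool $932.06 (≈ $4.3965 each)
After Mar 10: 511 on hand, pool $3,324.06 (≈ $6.5050 each)
Mar 11, sell 243: 243/511 × $3,324.06 → $1,580.71
After Mar 12: 645 on hand, pool $2,497.35 (≈ $3.8719 each)
Mar 13, sell 367: 367/645 × $2,497.35 → $1,420.97
Total COGS = $2,755.36 + $1,677.58 + $1,580.71 + $1,420.97 = $7,434.62
Ending inventory (cost pool remaining) = $1,076.38
Check: goods available $8,511.00 = COGS $7,434.62 + ending $1,076.38

Ending inventory = $1,076.38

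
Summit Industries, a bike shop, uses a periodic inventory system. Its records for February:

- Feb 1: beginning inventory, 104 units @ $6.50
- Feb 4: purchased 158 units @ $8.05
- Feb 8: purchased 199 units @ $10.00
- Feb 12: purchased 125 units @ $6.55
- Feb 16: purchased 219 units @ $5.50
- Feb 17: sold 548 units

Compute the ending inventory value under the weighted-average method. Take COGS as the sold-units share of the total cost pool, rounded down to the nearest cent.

Ending inventory = $1,903.13

Feb 17, sell 548: 548/805 × $5,961.15 → $4,058.02
Ending inventory (cost pool remaining) = $1,903.13
Check: goods available $5,961.15 = COGS $4,058.02 + ending $1,903.13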